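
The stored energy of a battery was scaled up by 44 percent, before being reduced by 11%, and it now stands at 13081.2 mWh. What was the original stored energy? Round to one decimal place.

10206.9 mWh

Undoing the 11% decrease: 13081.2 ÷ 0.89 ≈ 14697.977528.
Undoing the 44% increase: 14697.977528 ÷ 1.44 ≈ 10206.9 mWh.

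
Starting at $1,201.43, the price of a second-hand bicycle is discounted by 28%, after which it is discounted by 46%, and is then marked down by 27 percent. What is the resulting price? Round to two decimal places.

Each change multiplies by a factor: 0.72 × 0.54 × 0.73 = 0.283824.
$1,201.43 × 0.283824 = $340.99466832 ≈ $340.99.

$340.99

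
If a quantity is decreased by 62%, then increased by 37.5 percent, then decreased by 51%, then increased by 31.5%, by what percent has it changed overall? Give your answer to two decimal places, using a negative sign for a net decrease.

The combined multiplier is 0.38 × 1.375 × 0.49 × 1.315 = 0.336672875.
That corresponds to a decrease of 66.33%.

-66.33%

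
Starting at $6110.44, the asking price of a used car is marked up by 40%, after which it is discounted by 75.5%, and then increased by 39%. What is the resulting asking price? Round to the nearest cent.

$2913.27

40% increase: $6110.44 × 1.4 = $8554.616.
75.5% decrease: $8554.616 × 0.245 = $2095.88092.
Apply the 39% increase: $2095.88092 × 1.39 = $2913.2744788 ≈ $2913.27.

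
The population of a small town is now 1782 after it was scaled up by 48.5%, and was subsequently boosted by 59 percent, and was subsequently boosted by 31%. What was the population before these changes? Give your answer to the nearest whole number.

The overall multiplier applied was 1.485 × 1.59 × 1.31 = 3.0931065.
So the original population was 1782 ÷ 3.0931065 ≈ 576.

576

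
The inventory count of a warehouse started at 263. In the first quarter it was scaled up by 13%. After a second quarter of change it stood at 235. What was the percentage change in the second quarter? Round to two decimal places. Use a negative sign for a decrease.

After the first quarter: 263 × 1.13 = 297.19.
Second-quarter multiplier: 235 ÷ 297.19 ≈ 0.79074.
That is a change of -20.93%.

-20.93%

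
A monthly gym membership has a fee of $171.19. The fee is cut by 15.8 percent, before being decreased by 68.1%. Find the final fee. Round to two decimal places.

15.8% decrease: $171.19 × 0.842 = $144.14198.
After the 68.1% decrease: $144.14198 × 0.319 = $45.98129162 ≈ $45.98.

$45.98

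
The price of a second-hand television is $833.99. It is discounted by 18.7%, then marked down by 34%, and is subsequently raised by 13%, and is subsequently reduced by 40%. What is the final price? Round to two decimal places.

After the 18.7% decrease: $833.99 × 0.813 = $678.03387.
34% decrease: $678.03387 × 0.66 = $447.5023542.
13% increase: $447.5023542 × 1.13 = $505.677660246.
Apply the 40% decrease: $505.677660246 × 0.6 = $303.4065961476 ≈ $303.41.

$303.41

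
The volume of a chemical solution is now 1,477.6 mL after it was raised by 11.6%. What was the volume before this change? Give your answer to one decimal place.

1,324.0 mL

The overall multiplier applied was 1.116.
So the original volume was 1,477.6 ÷ 1.116 ≈ 1,324.0 mL.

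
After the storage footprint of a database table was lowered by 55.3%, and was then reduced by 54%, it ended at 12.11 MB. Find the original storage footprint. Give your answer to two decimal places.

58.90 MB

Undoing the 54% decrease: 12.11 ÷ 0.46 ≈ 26.326087.
Undoing the 55.3% decrease: 26.326087 ÷ 0.447 ≈ 58.90 MB.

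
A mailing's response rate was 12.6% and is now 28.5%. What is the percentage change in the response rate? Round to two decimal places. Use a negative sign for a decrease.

126.19%

The change is 28.5 − 12.6 = 15.9 percentage points.
Relative to the original 12.6%, that is 15.9 ÷ 12.6 ≈ 126.19%.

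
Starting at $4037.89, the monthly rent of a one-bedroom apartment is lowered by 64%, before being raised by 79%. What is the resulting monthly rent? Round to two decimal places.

$2602.02

Each change multiplies by a factor: 0.36 × 1.79 = 0.6444.
$4037.89 × 0.6444 = $2602.016316 ≈ $2602.02.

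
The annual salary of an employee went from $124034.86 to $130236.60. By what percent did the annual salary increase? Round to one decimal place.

Change: $130236.60 − $124034.86 = $6201.74.
Relative to the original: $6201.74 ÷ $124034.86 ≈ 5.0%.
So the annual salary increased by 5.0%.

5.0%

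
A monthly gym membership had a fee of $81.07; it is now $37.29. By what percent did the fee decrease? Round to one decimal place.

Change: $37.29 − $81.07 = -$43.78.
Relative to the original: -$43.78 ÷ $81.07 ≈ -54.0%.
So the fee decreased by 54.0%.

54.0%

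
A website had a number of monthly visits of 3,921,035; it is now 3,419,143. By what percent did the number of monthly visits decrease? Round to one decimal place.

Change: 3,419,143 − 3,921,035 = -501,892.
Relative to the original: -501,892 ÷ 3,921,035 ≈ -12.8%.
So the number of monthly visits decreased by 12.8%.

12.8%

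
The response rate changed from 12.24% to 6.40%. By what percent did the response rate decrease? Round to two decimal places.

47.71%

The change is 6.40 − 12.24 = -5.84 percentage points.
Relative to the original 12.24%, that is -5.84 ÷ 12.24 ≈ -47.71%.
So the response rate fell by 47.71%.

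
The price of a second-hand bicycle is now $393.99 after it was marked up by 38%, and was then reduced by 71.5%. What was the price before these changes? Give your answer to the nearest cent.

$1,001.75

The overall multiplier applied was 1.38 × 0.285 = 0.3933.
So the original price was $393.99 ÷ 0.3933 ≈ $1,001.75.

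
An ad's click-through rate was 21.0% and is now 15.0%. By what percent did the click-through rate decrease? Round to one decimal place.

The change is 15.0 − 21.0 = -6.0 percentage points.
Relative to the original 21.0%, that is -6.0 ÷ 21.0 ≈ -28.6%.
So the click-through rate fell by 28.6%.

28.6%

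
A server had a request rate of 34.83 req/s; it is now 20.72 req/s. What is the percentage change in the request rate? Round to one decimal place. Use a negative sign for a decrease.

-40.5%

Change: 20.72 − 34.83 = -14.11.
Relative to the original: -14.11 ÷ 34.83 ≈ -40.5%.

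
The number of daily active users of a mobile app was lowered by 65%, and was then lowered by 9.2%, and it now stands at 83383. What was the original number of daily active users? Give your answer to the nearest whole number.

The overall multiplier applied was 0.35 × 0.908 = 0.3178.
So the original number of daily active users was 83383 ÷ 0.3178 ≈ 262376.

262376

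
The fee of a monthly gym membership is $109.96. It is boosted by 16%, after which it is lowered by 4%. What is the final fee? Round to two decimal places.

Each change multiplies by a factor: 1.16 × 0.96 = 1.1136.
$109.96 × 1.1136 = $122.451456 ≈ $122.45.

$122.45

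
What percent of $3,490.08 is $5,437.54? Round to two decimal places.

$5,437.54 ÷ $3,490.08 ≈ 155.80%.

155.80%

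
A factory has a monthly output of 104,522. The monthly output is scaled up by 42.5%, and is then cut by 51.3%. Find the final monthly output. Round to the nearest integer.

72,536

Each change multiplies by a factor: 1.425 × 0.487 = 0.693975.
104,522 × 0.693975 = 72535.65495 ≈ 72,536.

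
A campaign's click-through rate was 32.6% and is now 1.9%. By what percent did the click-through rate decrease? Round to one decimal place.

94.2%

The change is 1.9 − 32.6 = -30.7 percentage points.
Relative to the original 32.6%, that is -30.7 ÷ 32.6 ≈ -94.2%.
So the click-through rate fell by 94.2%.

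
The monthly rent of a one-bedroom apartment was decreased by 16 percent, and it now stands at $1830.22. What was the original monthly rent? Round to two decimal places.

$2178.83

The overall multiplier applied was 0.84.
So the original monthly rent was $1830.22 ÷ 0.84 ≈ $2178.83.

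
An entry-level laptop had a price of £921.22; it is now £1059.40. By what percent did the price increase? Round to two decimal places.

Change: £1059.40 − £921.22 = £138.18.
Relative to the original: £138.18 ÷ £921.22 ≈ 15.00%.
So the price increased by 15.00%.

15.00%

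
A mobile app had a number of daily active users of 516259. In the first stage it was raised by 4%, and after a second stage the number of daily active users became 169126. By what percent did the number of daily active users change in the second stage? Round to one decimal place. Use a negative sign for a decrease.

After the first stage: 516259 × 1.04 = 536909.36.
Second-stage multiplier: 169126 ÷ 536909.36 ≈ 0.315.
That is a change of -68.5%.

-68.5%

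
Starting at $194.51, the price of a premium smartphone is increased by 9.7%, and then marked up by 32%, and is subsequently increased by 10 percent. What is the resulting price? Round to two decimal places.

$309.82

Each change multiplies by a factor: 1.097 × 1.32 × 1.1 = 1.592844.
$194.51 × 1.592844 = $309.82408644 ≈ $309.82.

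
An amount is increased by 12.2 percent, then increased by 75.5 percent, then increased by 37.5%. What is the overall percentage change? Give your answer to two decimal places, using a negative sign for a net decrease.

A 12.2% increase multiplies by 1.122.
Then a 75.5% increase: 1.122 × 1.755 = 1.96911.
Then a 37.5% increase: 1.96911 × 1.375 = 2.70752625.
Overall factor 2.70752625, i.e. 170.75%.

170.75%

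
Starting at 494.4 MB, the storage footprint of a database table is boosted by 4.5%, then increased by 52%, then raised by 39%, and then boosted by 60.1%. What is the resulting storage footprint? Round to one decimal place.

1747.6 MB

4.5% increase: 494.4 × 1.045 = 516.648.
Apply the 52% increase: 516.648 × 1.52 = 785.30496.
Apply the 39% increase: 785.30496 × 1.39 = 1091.5738944.
60.1% increase: 1091.5738944 × 1.601 = 1747.6098049344 ≈ 1747.6.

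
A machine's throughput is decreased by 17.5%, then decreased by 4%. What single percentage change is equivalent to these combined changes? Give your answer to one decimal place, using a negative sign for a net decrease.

A 17.5% decrease multiplies by 0.825.
Then a 4% decrease: 0.825 × 0.96 = 0.792.
Overall factor 0.792, i.e. -20.8%.

-20.8%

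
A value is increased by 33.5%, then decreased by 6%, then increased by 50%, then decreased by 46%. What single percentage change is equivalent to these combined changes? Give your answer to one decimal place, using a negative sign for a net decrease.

1.6%

A 33.5% increase multiplies by 1.335.
Then a 6% decrease: 1.335 × 0.94 = 1.2549.
Then a 50% increase: 1.2549 × 1.5 = 1.88235.
Then a 46% decrease: 1.88235 × 0.54 = 1.016469.
Overall factor 1.016469, i.e. 1.6%.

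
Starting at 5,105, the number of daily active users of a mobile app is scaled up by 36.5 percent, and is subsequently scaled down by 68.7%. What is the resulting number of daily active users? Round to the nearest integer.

2,181

36.5% increase: 5,105 × 1.365 = 6968.325.
68.7% decrease: 6968.325 × 0.313 = 2181.085725 ≈ 2,181.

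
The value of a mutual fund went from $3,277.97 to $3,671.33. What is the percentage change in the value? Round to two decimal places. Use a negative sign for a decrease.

Change: $3,671.33 − $3,277.97 = $393.36.
Relative to the original: $393.36 ÷ $3,277.97 ≈ 12.00%.

12.00%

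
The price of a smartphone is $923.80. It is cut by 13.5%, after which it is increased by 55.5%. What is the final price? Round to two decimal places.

After the 13.5% decrease: $923.80 × 0.865 = $799.087.
55.5% increase: $799.087 × 1.555 = $1242.580285 ≈ $1242.58.

$1242.58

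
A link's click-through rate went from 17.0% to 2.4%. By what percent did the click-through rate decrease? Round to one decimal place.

The change is 2.4 − 17.0 = -14.6 percentage points.
Relative to the original 17.0%, that is -14.6 ÷ 17.0 ≈ -85.9%.
So the click-through rate fell by 85.9%.

85.9%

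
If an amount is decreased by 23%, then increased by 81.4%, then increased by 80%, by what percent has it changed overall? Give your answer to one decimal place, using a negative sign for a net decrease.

A 23% decrease multiplies by 0.77.
Then an 81.4% increase: 0.77 × 1.814 = 1.39678.
Then an 80% increase: 1.39678 × 1.8 = 2.514204.
Overall factor 2.514204, i.e. 151.4%.

151.4%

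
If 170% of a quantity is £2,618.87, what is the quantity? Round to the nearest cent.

£1,540.51

£2,618.87 ÷ 1.7 ≈ £1,540.51.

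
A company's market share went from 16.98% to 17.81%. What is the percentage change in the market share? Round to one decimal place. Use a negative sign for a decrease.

4.9%

The change is 17.81 − 16.98 = 0.83 percentage points.
Relative to the original 16.98%, that is 0.83 ÷ 16.98 ≈ 4.9%.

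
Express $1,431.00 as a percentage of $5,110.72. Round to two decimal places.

$1,431.00 ÷ $5,110.72 ≈ 28.00%.

28.00%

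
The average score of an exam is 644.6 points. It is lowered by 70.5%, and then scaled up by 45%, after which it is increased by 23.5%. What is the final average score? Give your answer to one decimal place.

340.5 points

Apply the 70.5% decrease: 644.6 × 0.295 = 190.157.
Apply the 45% increase: 190.157 × 1.45 = 275.72765.
Apply the 23.5% increase: 275.72765 × 1.235 = 340.52364775 ≈ 340.5.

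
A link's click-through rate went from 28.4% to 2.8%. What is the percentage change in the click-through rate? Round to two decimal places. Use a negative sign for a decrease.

-90.14%

The change is 2.8 − 28.4 = -25.6 percentage points.
Relative to the original 28.4%, that is -25.6 ÷ 28.4 ≈ -90.14%.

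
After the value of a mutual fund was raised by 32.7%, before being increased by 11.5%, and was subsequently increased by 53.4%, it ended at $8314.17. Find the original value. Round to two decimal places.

The overall multiplier applied was 1.327 × 1.115 × 1.534 = 2.26971407.
So the original value was $8314.17 ÷ 2.26971407 ≈ $3663.09.

$3663.09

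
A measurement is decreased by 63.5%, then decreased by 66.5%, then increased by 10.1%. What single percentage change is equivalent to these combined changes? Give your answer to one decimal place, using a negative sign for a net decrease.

A 63.5% decrease multiplies by 0.365.
Then a 66.5% decrease: 0.365 × 0.335 = 0.122275.
Then a 10.1% increase: 0.122275 × 1.101 = 0.134624775.
Overall factor 0.134624775, i.e. -86.5%.

-86.5%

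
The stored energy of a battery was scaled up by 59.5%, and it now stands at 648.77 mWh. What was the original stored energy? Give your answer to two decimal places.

The overall multiplier applied was 1.595.
So the original stored energy was 648.77 ÷ 1.595 ≈ 406.75 mWh.

406.75 mWh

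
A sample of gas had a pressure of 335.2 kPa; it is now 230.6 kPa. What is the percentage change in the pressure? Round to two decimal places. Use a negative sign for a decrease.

Change: 230.6 − 335.2 = -104.6.
Relative to the original: -104.6 ÷ 335.2 ≈ -31.21%.

-31.21%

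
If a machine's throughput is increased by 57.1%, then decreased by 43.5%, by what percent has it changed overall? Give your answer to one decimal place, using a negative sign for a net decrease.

-11.2%

The combined multiplier is 1.571 × 0.565 = 0.887615.
That corresponds to a decrease of 11.2%.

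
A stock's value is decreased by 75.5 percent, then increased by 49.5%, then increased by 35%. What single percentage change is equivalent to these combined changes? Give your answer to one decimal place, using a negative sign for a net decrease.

-50.6%

A 75.5% decrease multiplies by 0.245.
Then a 49.5% increase: 0.245 × 1.495 = 0.366275.
Then a 35% increase: 0.366275 × 1.35 = 0.49447125.
Overall factor 0.49447125, i.e. -50.6%.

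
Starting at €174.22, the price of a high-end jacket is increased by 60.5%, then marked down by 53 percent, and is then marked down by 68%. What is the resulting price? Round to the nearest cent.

€42.06

Apply the 60.5% increase: €174.22 × 1.605 = €279.6231.
53% decrease: €279.6231 × 0.47 = €131.422857.
Apply the 68% decrease: €131.422857 × 0.32 = €42.05531424 ≈ €42.06.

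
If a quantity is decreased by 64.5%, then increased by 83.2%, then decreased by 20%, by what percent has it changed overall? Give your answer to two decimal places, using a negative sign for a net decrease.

The combined multiplier is 0.355 × 1.832 × 0.8 = 0.520288.
That corresponds to a decrease of 47.97%.

-47.97%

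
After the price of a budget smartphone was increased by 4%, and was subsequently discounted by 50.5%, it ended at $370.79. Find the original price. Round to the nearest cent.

The overall multiplier applied was 1.04 × 0.495 = 0.5148.
So the original price was $370.79 ÷ 0.5148 ≈ $720.26.

$720.26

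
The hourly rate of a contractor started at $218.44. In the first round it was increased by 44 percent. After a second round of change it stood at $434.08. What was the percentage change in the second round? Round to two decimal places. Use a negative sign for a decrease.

After the first round: $218.44 × 1.44 = $314.5536.
Second-round multiplier: $434.08 ÷ $314.5536 ≈ 1.379987.
That is a change of 38.00%.

38.00%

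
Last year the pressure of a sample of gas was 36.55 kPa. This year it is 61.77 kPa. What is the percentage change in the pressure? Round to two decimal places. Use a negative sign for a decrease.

69.00%

Change: 61.77 − 36.55 = 25.22.
Relative to the original: 25.22 ÷ 36.55 ≈ 69.00%.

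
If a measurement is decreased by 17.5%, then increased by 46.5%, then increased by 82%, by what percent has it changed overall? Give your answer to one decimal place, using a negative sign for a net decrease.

The combined multiplier is 0.825 × 1.465 × 1.82 = 2.1996975.
That corresponds to an increase of 120.0%.

120.0%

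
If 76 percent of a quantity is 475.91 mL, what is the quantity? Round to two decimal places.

475.91 mL ÷ 0.76 ≈ 626.20 mL.

626.20 mL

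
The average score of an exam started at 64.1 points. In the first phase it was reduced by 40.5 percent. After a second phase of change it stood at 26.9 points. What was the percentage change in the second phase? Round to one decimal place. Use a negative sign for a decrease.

After the first phase: 64.1 × 0.595 = 38.1395.
Second-phase multiplier: 26.9 ÷ 38.1395 ≈ 0.70531.
That is a change of -29.5%.

-29.5%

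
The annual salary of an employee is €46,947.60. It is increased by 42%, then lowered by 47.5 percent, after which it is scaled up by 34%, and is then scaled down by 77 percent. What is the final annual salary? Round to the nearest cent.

Each change multiplies by a factor: 1.42 × 0.525 × 1.34 × 0.23 = 0.2297631.
€46,947.60 × 0.2297631 = €10786.82611356 ≈ €10,786.83.

€10,786.83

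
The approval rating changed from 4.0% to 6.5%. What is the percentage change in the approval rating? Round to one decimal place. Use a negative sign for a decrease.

62.5%

The change is 6.5 − 4.0 = 2.5 percentage points.
Relative to the original 4.0%, that is 2.5 ÷ 4.0 = 62.5%.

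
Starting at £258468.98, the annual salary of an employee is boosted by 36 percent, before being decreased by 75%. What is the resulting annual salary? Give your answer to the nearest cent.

Apply the 36% increase: £258468.98 × 1.36 = £351517.8128.
After the 75% decrease: £351517.8128 × 0.25 = £87879.4532 ≈ £87879.45.

£87879.45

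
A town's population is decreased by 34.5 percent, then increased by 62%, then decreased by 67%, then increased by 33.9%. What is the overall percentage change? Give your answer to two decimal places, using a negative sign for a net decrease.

-53.11%

A 34.5% decrease multiplies by 0.655.
Then a 62% increase: 0.655 × 1.62 = 1.0611.
Then a 67% decrease: 1.0611 × 0.33 = 0.350163.
Then a 33.9% increase: 0.350163 × 1.339 = 0.468868257.
Overall factor 0.468868257, i.e. -53.11%.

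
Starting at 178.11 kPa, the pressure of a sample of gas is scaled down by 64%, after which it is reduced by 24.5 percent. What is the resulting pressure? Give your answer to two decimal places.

48.41 kPa

Each change multiplies by a factor: 0.36 × 0.755 = 0.2718.
178.11 × 0.2718 = 48.410298 ≈ 48.41.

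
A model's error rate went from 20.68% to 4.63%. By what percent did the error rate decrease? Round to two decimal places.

77.61%

The change is 4.63 − 20.68 = -16.05 percentage points.
Relative to the original 20.68%, that is -16.05 ÷ 20.68 ≈ -77.61%.
So the error rate fell by 77.61%.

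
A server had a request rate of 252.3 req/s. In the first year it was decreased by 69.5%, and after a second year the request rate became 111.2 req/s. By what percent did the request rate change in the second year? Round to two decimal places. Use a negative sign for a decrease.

After the first year: 252.3 × 0.305 = 76.9515.
Second-year multiplier: 111.2 ÷ 76.9515 ≈ 1.445066.
That is a change of 44.51%.

44.51%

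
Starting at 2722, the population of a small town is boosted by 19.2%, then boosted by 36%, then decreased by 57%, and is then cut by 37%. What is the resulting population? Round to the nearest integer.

1195

Each change multiplies by a factor: 1.192 × 1.36 × 0.43 × 0.63 = 0.439161408.
2722 × 0.439161408 = 1195.397352576 ≈ 1195.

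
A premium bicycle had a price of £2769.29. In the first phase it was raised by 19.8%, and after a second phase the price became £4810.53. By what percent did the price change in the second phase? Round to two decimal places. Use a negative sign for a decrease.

45.00%

After the first phase: £2769.29 × 1.198 = £3317.60942.
Second-phase multiplier: £4810.53 ÷ £3317.60942 ≈ 1.449999.
That is a change of 45.00%.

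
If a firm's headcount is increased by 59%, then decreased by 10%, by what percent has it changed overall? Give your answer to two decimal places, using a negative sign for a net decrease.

43.10%

A 59% increase multiplies by 1.59.
Then a 10% decrease: 1.59 × 0.9 = 1.431.
Overall factor 1.431, i.e. 43.10%.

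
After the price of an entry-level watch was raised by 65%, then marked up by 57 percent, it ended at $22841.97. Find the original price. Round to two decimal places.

$8817.59

The overall multiplier applied was 1.65 × 1.57 = 2.5905.
So the original price was $22841.97 ÷ 2.5905 ≈ $8817.59.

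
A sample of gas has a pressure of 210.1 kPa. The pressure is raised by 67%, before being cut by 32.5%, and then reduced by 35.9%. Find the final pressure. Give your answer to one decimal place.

151.8 kPa

After the 67% increase: 210.1 × 1.67 = 350.867.
32.5% decrease: 350.867 × 0.675 = 236.835225.
35.9% decrease: 236.835225 × 0.641 = 151.811379225 ≈ 151.8.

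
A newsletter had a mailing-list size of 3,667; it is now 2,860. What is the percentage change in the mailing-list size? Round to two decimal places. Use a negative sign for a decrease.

-22.01%

Change: 2,860 − 3,667 = -807.
Relative to the original: -807 ÷ 3,667 ≈ -22.01%.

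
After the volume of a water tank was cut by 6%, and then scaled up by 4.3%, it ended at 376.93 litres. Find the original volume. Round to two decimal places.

The overall multiplier applied was 0.94 × 1.043 = 0.98042.
So the original volume was 376.93 ÷ 0.98042 ≈ 384.46 litres.

384.46 litres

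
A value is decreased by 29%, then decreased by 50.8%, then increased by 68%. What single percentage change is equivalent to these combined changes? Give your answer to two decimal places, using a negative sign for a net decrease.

The combined multiplier is 0.71 × 0.492 × 1.68 = 0.5868576.
That corresponds to a decrease of 41.31%.

-41.31%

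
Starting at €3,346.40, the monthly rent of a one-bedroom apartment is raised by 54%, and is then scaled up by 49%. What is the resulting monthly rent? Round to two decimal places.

€7,678.65

Apply the 54% increase: €3,346.40 × 1.54 = €5153.456.
49% increase: €5153.456 × 1.49 = €7678.64944 ≈ €7,678.65.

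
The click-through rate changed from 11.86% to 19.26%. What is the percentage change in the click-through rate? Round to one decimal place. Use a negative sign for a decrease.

The change is 19.26 − 11.86 = 7.40 percentage points.
Relative to the original 11.86%, that is 7.40 ÷ 11.86 ≈ 62.4%.

62.4%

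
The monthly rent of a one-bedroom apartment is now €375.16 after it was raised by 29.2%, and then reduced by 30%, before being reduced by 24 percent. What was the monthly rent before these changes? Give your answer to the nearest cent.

Undoing the 24% decrease: €375.16 ÷ 0.76 ≈ €493.631579.
Undoing the 30% decrease: €493.631579 ÷ 0.7 = €705.18797.
Undoing the 29.2% increase: €705.18797 ÷ 1.292 ≈ €545.81.

€545.81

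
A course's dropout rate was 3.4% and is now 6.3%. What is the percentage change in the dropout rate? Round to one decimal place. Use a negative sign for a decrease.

The change is 6.3 − 3.4 = 2.9 percentage points.
Relative to the original 3.4%, that is 2.9 ÷ 3.4 ≈ 85.3%.

85.3%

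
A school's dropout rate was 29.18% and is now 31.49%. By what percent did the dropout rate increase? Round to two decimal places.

7.92%

The change is 31.49 − 29.18 = 2.31 percentage points.
Relative to the original 29.18%, that is 2.31 ÷ 29.18 ≈ 7.92%.
So the dropout rate rose by 7.92%.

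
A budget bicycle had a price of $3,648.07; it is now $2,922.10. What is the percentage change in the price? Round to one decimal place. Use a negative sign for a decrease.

Change: $2,922.10 − $3,648.07 = -$725.97.
Relative to the original: -$725.97 ÷ $3,648.07 ≈ -19.9%.

-19.9%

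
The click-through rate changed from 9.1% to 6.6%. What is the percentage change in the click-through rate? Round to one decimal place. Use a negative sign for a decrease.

The change is 6.6 − 9.1 = -2.5 percentage points.
Relative to the original 9.1%, that is -2.5 ÷ 9.1 ≈ -27.5%.

-27.5%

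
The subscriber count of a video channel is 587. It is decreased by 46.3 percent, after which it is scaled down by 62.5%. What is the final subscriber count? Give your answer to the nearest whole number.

Apply the 46.3% decrease: 587 × 0.537 = 315.219.
After the 62.5% decrease: 315.219 × 0.375 = 118.207125 ≈ 118.

118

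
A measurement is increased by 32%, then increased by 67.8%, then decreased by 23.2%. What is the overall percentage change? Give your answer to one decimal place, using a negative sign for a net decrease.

70.1%

A 32% increase multiplies by 1.32.
Then a 67.8% increase: 1.32 × 1.678 = 2.21496.
Then a 23.2% decrease: 2.21496 × 0.768 = 1.70108928.
Overall factor 1.70108928, i.e. 70.1%.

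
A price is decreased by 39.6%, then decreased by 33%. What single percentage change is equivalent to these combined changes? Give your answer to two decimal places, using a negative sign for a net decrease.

-59.53%

A 39.6% decrease multiplies by 0.604.
Then a 33% decrease: 0.604 × 0.67 = 0.40468.
Overall factor 0.40468, i.e. -59.53%.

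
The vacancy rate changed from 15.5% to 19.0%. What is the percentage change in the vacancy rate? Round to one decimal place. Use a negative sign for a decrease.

22.6%

The change is 19.0 − 15.5 = 3.5 percentage points.
Relative to the original 15.5%, that is 3.5 ÷ 15.5 ≈ 22.6%.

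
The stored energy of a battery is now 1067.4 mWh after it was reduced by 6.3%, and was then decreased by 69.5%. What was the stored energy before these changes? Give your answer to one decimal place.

3735.0 mWh

Undoing the 69.5% decrease: 1067.4 ÷ 0.305 ≈ 3499.672131.
Undoing the 6.3% decrease: 3499.672131 ÷ 0.937 ≈ 3735.0 mWh.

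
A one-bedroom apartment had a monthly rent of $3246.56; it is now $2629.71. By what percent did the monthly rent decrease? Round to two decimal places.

19.00%

Change: $2629.71 − $3246.56 = -$616.85.
Relative to the original: -$616.85 ÷ $3246.56 ≈ -19.00%.
So the monthly rent decreased by 19.00%.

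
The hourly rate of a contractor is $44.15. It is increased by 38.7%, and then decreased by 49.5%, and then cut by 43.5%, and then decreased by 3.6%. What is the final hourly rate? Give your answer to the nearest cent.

$16.84

After the 38.7% increase: $44.15 × 1.387 = $61.23605.
49.5% decrease: $61.23605 × 0.505 = $30.92420525.
43.5% decrease: $30.92420525 × 0.565 = $17.47217596625.
Apply the 3.6% decrease: $17.47217596625 × 0.964 = $16.843177631465 ≈ $16.84.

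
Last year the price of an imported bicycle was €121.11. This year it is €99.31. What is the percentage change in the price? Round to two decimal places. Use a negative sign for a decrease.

-18.00%

Change: €99.31 − €121.11 = -€21.80.
Relative to the original: -€21.80 ÷ €121.11 ≈ -18.00%.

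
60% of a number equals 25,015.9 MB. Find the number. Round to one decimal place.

41,693.2 MB

25,015.9 MB ÷ 0.6 ≈ 41,693.2 MB.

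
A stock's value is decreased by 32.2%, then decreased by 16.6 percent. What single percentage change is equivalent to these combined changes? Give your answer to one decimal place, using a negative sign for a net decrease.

The combined multiplier is 0.678 × 0.834 = 0.565452.
That corresponds to a decrease of 43.5%.

-43.5%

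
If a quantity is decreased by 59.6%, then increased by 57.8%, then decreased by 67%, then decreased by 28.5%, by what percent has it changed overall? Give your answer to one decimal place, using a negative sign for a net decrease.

-85.0%

A 59.6% decrease multiplies by 0.404.
Then a 57.8% increase: 0.404 × 1.578 = 0.637512.
Then a 67% decrease: 0.637512 × 0.33 = 0.21037896.
Then a 28.5% decrease: 0.21037896 × 0.715 = 0.1504209564.
Overall factor 0.1504209564, i.e. -85.0%.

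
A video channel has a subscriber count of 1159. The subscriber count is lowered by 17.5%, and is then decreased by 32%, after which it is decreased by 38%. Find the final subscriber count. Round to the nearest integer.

403

Each change multiplies by a factor: 0.825 × 0.68 × 0.62 = 0.34782.
1159 × 0.34782 = 403.12338 ≈ 403.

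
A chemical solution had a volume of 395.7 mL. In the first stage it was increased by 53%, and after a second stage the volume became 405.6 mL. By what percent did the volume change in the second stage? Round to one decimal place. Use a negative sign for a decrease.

After the first stage: 395.7 × 1.53 = 605.421.
Second-stage multiplier: 405.6 ÷ 605.421 ≈ 0.66995.
That is a change of -33.0%.

-33.0%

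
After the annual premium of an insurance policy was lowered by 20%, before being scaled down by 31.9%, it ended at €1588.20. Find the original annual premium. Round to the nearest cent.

The overall multiplier applied was 0.8 × 0.681 = 0.5448.
So the original annual premium was €1588.20 ÷ 0.5448 ≈ €2915.20.

€2915.20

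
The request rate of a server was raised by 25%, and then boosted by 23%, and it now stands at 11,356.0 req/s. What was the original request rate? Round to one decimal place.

7,386.0 req/s

Undoing the 23% increase: 11,356.0 ÷ 1.23 ≈ 9232.520325.
Undoing the 25% increase: 9232.520325 ÷ 1.25 ≈ 7,386.0 req/s.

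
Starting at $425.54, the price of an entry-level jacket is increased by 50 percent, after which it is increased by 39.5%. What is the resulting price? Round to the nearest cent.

$890.44

After the 50% increase: $425.54 × 1.5 = $638.31.
After the 39.5% increase: $638.31 × 1.395 = $890.44245 ≈ $890.44.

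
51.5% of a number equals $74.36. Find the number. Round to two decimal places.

$144.39

$74.36 ÷ 0.515 ≈ $144.39.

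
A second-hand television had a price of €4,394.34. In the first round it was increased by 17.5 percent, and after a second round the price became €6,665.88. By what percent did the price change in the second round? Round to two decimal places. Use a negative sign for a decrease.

After the first round: €4,394.34 × 1.175 = €5163.3495.
Second-round multiplier: €6,665.88 ÷ €5163.3495 ≈ 1.290999.
That is a change of 29.10%.

29.10%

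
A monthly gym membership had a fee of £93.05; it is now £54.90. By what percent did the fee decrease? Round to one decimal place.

Change: £54.90 − £93.05 = -£38.15.
Relative to the original: -£38.15 ÷ £93.05 ≈ -41.0%.
So the fee decreased by 41.0%.

41.0%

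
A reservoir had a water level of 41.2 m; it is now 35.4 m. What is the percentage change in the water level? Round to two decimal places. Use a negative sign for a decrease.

Change: 35.4 − 41.2 = -5.8.
Relative to the original: -5.8 ÷ 41.2 ≈ -14.08%.

-14.08%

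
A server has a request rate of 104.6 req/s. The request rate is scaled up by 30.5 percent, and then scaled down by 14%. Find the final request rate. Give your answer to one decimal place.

117.4 req/s

After the 30.5% increase: 104.6 × 1.305 = 136.503.
After the 14% decrease: 136.503 × 0.86 = 117.39258 ≈ 117.4.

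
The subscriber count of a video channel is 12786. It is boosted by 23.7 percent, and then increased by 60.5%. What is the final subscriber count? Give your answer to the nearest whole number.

23.7% increase: 12786 × 1.237 = 15816.282.
60.5% increase: 15816.282 × 1.605 = 25385.13261 ≈ 25385.

25385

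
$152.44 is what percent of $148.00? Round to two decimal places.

$152.44 ÷ $148.00 = 103.00%.

103.00%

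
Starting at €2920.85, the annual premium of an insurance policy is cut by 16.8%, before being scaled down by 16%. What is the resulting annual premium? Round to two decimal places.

16.8% decrease: €2920.85 × 0.832 = €2430.1472.
16% decrease: €2430.1472 × 0.84 = €2041.323648 ≈ €2041.32.

€2041.32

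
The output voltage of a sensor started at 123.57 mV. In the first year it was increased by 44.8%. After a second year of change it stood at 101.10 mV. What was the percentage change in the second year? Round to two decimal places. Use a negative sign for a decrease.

-43.50%

After the first year: 123.57 × 1.448 = 178.92936.
Second-year multiplier: 101.10 ÷ 178.92936 ≈ 0.565027.
That is a change of -43.50%.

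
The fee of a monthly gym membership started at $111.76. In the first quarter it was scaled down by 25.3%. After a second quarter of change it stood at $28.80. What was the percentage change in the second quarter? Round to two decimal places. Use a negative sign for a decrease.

After the first quarter: $111.76 × 0.747 = $83.48472.
Second-quarter multiplier: $28.80 ÷ $83.48472 ≈ 0.344973.
That is a change of -65.50%.

-65.50%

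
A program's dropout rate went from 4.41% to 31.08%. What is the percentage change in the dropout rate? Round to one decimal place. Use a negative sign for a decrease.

604.8%

The change is 31.08 − 4.41 = 26.67 percentage points.
Relative to the original 4.41%, that is 26.67 ÷ 4.41 ≈ 604.8%.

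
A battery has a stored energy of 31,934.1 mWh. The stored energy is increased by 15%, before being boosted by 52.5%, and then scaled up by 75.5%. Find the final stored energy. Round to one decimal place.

98,287.8 mWh

Each change multiplies by a factor: 1.15 × 1.525 × 1.755 = 3.07783125.
31,934.1 × 3.07783125 = 98287.770920625 ≈ 98,287.8.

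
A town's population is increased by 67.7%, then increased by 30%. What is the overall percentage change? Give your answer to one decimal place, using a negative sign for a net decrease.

118.0%

A 67.7% increase multiplies by 1.677.
Then a 30% increase: 1.677 × 1.3 = 2.1801.
Overall factor 2.1801, i.e. 118.0%.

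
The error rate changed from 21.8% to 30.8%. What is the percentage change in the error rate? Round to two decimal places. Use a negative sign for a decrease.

The change is 30.8 − 21.8 = 9.0 percentage points.
Relative to the original 21.8%, that is 9.0 ÷ 21.8 ≈ 41.28%.

41.28%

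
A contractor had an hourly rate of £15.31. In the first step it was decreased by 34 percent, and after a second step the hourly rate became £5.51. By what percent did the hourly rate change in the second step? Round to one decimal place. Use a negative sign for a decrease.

After the first step: £15.31 × 0.66 = £10.1046.
Second-step multiplier: £5.51 ÷ £10.1046 ≈ 0.5453.
That is a change of -45.5%.

-45.5%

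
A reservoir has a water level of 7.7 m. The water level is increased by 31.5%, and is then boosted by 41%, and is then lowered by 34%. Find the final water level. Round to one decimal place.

Apply the 31.5% increase: 7.7 × 1.315 = 10.1255.
After the 41% increase: 10.1255 × 1.41 = 14.276955.
After the 34% decrease: 14.276955 × 0.66 = 9.4227903 ≈ 9.4.

9.4 m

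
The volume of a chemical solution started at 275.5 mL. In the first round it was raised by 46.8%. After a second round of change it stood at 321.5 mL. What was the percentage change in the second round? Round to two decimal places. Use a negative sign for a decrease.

-20.51%

After the first round: 275.5 × 1.468 = 404.434.
Second-round multiplier: 321.5 ÷ 404.434 ≈ 0.794938.
That is a change of -20.51%.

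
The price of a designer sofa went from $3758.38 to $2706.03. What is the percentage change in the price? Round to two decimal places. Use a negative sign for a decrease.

Change: $2706.03 − $3758.38 = -$1052.35.
Relative to the original: -$1052.35 ÷ $3758.38 ≈ -28.00%.

-28.00%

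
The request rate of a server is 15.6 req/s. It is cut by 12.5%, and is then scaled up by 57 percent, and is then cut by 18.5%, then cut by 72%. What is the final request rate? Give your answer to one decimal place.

4.9 req/s

12.5% decrease: 15.6 × 0.875 = 13.65.
After the 57% increase: 13.65 × 1.57 = 21.4305.
Apply the 18.5% decrease: 21.4305 × 0.815 = 17.4658575.
72% decrease: 17.4658575 × 0.28 = 4.8904401 ≈ 4.9.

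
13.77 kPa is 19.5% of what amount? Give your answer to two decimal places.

70.62 kPa

13.77 kPa ÷ 0.195 ≈ 70.62 kPa.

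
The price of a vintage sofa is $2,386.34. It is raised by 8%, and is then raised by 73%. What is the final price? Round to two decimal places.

Each change multiplies by a factor: 1.08 × 1.73 = 1.8684.
$2,386.34 × 1.8684 = $4458.637656 ≈ $4,458.64.

$4,458.64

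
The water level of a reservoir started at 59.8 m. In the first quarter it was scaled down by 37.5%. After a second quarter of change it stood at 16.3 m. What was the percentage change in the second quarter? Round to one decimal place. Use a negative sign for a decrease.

After the first quarter: 59.8 × 0.625 = 37.375.
Second-quarter multiplier: 16.3 ÷ 37.375 ≈ 0.43612.
That is a change of -56.4%.

-56.4%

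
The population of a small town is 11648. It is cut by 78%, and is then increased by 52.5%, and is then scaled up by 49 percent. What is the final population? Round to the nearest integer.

After the 78% decrease: 11648 × 0.22 = 2562.56.
Apply the 52.5% increase: 2562.56 × 1.525 = 3907.904.
49% increase: 3907.904 × 1.49 = 5822.77696 ≈ 5823.

5823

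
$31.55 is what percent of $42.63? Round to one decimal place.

$31.55 ÷ $42.63 ≈ 74.0%.

74.0%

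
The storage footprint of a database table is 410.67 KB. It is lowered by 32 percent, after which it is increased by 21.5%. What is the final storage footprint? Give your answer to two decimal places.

339.30 KB

32% decrease: 410.67 × 0.68 = 279.2556.
Apply the 21.5% increase: 279.2556 × 1.215 = 339.295554 ≈ 339.30.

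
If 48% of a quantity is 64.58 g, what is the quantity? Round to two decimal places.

64.58 g ÷ 0.48 ≈ 134.54 g.

134.54 g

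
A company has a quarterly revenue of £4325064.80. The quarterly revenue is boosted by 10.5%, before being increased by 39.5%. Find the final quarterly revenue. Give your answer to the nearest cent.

£6666979.26

Each change multiplies by a factor: 1.105 × 1.395 = 1.541475.
£4325064.80 × 1.541475 = £6666979.26258 ≈ £6666979.26.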